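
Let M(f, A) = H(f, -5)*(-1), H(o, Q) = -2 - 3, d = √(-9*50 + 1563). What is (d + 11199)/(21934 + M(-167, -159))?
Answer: 3733/7313 + √1113/21939 ≈ 0.51198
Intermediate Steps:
d = √1113 (d = √(-450 + 1563) = √1113 ≈ 33.362)
H(o, Q) = -5
M(f, A) = 5 (M(f, A) = -5*(-1) = 5)
(d + 11199)/(21934 + M(-167, -159)) = (√1113 + 11199)/(21934 + 5) = (11199 + √1113)/21939 = (11199 + √1113)*(1/21939) = 3733/7313 + √1113/21939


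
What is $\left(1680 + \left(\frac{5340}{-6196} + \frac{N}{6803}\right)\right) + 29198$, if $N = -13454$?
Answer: $\frac{325357717415}{10537847} \approx 30875.0$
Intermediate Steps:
$\left(1680 + \left(\frac{5340}{-6196} + \frac{N}{6803}\right)\right) + 29198 = \left(1680 + \left(\frac{5340}{-6196} - \frac{13454}{6803}\right)\right) + 29198 = \left(1680 + \left(5340 \left(- \frac{1}{6196}\right) - \frac{13454}{6803}\right)\right) + 29198 = \left(1680 - \frac{29922251}{10537847}\right) + 29198 = \frac{17673660709}{10537847} + 29198 = \frac{325357717415}{10537847}$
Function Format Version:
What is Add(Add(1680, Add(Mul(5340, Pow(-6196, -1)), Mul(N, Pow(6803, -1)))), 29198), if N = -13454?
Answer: Rational(325357717415, 10537847) ≈ 30875.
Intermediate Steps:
Add(Add(1680, Add(Mul(5340, Pow(-6196, -1)), Mul(N, Pow(6803, -1)))), 29198) = Add(Add(1680, Add(Mul(5340, Pow(-6196, -1)), Mul(-13454, Pow(6803, -1)))), 29198) = Add(Add(1680, Add(Mul(5340, Rational(-1, 6196)), Mul(-13454, Rational(1, 6803)))), 29198) = Add(Add(1680, Add(Rational(-1335, 1549), Rational(-13454, 6803))), 29198) = Add(Add(1680, Rational(-29922251, 10537847)), 29198) = Add(Rational(17673660709, 10537847), 29198) = Rational(325357717415, 10537847)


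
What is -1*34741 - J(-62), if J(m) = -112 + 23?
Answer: -34652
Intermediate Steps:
J(m) = -89
-1*34741 - J(-62) = -1*34741 - 1*(-89) = -34741 + 89 = -34652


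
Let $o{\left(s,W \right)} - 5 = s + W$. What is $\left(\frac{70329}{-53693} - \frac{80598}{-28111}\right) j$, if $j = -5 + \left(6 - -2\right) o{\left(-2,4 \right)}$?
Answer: $\frac{119877024645}{1509363923} \approx 79.422$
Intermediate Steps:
$o{\left(s,W \right)} = 5 + W + s$ ($o{\left(s,W \right)} = 5 + \left(s + W\right) = 5 + \left(W + s\right) = 5 + W + s$)
$j = 51$ ($j = -5 + \left(6 - -2\right) \left(5 + 4 - 2\right) = -5 + \left(6 + 2\right) 7 = -5 + 8 \cdot 7 = -5 + 56 = 51$)
$\left(\frac{70329}{-53693} - \frac{80598}{-28111}\right) j = \left(\frac{70329}{-53693} - \frac{80598}{-28111}\right) 51 = \left(70329 \left(- \frac{1}{53693}\right) - - \frac{80598}{28111}\right) 51 = \left(- \frac{70329}{53693} + \frac{80598}{28111}\right) 51 = \frac{2350529895}{1509363923} \cdot 51 = \frac{119877024645}{1509363923}$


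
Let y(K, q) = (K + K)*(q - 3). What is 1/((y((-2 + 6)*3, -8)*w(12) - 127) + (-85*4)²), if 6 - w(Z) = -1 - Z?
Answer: 1/110457 ≈ 9.0533e-6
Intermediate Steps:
w(Z) = 7 + Z (w(Z) = 6 - (-1 - Z) = 6 + (1 + Z) = 7 + Z)
y(K, q) = 2*K*(-3 + q) (y(K, q) = (2*K)*(-3 + q) = 2*K*(-3 + q))
1/((y((-2 + 6)*3, -8)*w(12) - 127) + (-85*4)²) = 1/(((2*((-2 + 6)*3)*(-3 - 8))*(7 + 12) - 127) + (-85*4)²) = 1/(((2*(4*3)*(-11))*19 - 127) + (-340)²) = 1/(((2*12*(-11))*19 - 127) + 115600) = 1/((-264*19 - 127) + 115600) = 1/((-5016 - 127) + 115600) = 1/(-5143 + 115600) = 1/110457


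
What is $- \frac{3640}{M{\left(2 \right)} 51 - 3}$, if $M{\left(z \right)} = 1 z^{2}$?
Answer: $- \frac{3640}{201} \approx -18.109$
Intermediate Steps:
$M{\left(z \right)} = z^{2}$
$- \frac{3640}{M{\left(2 \right)} 51 - 3} = - \frac{3640}{2^{2} \cdot 51 - 3} = - \frac{3640}{4 \cdot 51 - 3} = - \frac{3640}{204 - 3} = - \frac{3640}{201}$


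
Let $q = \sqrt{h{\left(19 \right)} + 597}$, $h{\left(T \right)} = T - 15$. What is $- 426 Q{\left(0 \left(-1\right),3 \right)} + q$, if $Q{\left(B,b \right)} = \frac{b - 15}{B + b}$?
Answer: $1704 + \sqrt{601} \approx 1728.5$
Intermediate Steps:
$h{\left(T \right)} = -15 + T$
$q = \sqrt{601}$ ($q = \sqrt{\left(-15 + 19\right) + 597} = \sqrt{4 + 597} = \sqrt{601} \approx 24.515$)
$Q{\left(B,b \right)} = \frac{-15 + b}{B + b}$
$- 426 Q{\left(0 \left(-1\right),3 \right)} + q = - 426 \frac{-15 + 3}{0 \left(-1\right) + 3} + \sqrt{601} = - 426 \frac{1}{0 + 3} \left(-12\right) + \sqrt{601} = - 426 \cdot \frac{1}{3} \left(-12\right) + \sqrt{601} = \left(-426\right) \left(-4\right) + \sqrt{601} = 1704 + \sqrt{601}$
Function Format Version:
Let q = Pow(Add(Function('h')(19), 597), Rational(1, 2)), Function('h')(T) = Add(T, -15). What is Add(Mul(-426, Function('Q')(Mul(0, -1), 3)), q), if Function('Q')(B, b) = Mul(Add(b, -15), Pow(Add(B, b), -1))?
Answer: Add(1704, Pow(601, Rational(1, 2))) ≈ 1728.5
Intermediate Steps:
Function('h')(T) = Add(-15, T)
q = Pow(601, Rational(1, 2)) (q = Pow(Add(Add(-15, 19), 597), Rational(1, 2)) = Pow(Add(4, 597), Rational(1, 2)) = Pow(601, Rational(1, 2)) ≈ 24.515)
Function('Q')(B, b) = Mul(Pow(Add(B, b), -1), Add(-15, b)) (Function('Q')(B, b) = Mul(Add(-15, b), Pow(Add(B, b), -1)) = Mul(Pow(Add(B, b), -1), Add(-15, b)))
Add(Mul(-426, Function('Q')(Mul(0, -1), 3)), q) = Add(Mul(-426, Mul(Pow(Add(Mul(0, -1), 3), -1), Add(-15, 3))), Pow(601, Rational(1, 2))) = Add(Mul(-426, Mul(Pow(Add(0, 3), -1), -12)), Pow(601, Rational(1, 2))) = Add(Mul(-426, Mul(Pow(3, -1), -12)), Pow(601, Rational(1, 2))) = Add(Mul(-426, Mul(Rational(1, 3), -12)), Pow(601, Rational(1, 2))) = Add(Mul(-426, -4), Pow(601, Rational(1, 2))) = Add(1704, Pow(601, Rational(1, 2)))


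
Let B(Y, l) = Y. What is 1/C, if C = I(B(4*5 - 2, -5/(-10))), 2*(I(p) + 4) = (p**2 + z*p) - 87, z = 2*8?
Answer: 2/517 ≈ 0.0038685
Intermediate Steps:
z = 16
I(p) = -95/2 + p**2/2 + 8*p (I(p) = -4 + ((p**2 + 16*p) - 87)/2 = -4 + (-87 + p**2 + 16*p)/2 = -4 + (-87/2 + p**2/2 + 8*p) = -95/2 + p**2/2 + 8*p)
C = 517/2 (C = -95/2 + (4*5 - 2)**2/2 + 8*(4*5 - 2) = -95/2 + (20 - 2)**2/2 + 8*(20 - 2) = -95/2 + (1/2)*18**2 + 8*18 = -95/2 + (1/2)*324 + 144 = -95/2 + 162 + 144 = 517/2 ≈ 258.50)
1/C = 1/(517/2) = 2/517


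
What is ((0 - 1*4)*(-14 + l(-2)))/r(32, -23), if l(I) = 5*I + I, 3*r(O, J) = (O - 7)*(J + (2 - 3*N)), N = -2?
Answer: -104/125 ≈ -0.83200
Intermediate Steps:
r(O, J) = (-7 + O)*(8 + J)/3 (r(O, J) = ((O - 7)*(J + (2 - 3*(-2))))/3 = ((-7 + O)*(J + (2 + 6)))/3 = ((-7 + O)*(J + 8))/3 = ((-7 + O)*(8 + J))/3 = (-7 + O)*(8 + J)/3)
l(I) = 6*I
((0 - 1*4)*(-14 + l(-2)))/r(32, -23) = ((0 - 1*4)*(-14 + 6*(-2)))/(-56/3 - 7/3*(-23) + (8/3)*32 + (⅓)*(-23)*32) = ((0 - 4)*(-14 - 12))/(-56/3 + 161/3 + 256/3 - 736/3) = -4*(-26)/(-125) = 104*(-1/125) = -104/125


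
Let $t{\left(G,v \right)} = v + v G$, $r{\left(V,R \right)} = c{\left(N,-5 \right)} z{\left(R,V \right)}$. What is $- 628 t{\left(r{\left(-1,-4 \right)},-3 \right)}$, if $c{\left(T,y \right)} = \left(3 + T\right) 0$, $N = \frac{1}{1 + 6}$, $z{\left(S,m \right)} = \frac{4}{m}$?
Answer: $1884$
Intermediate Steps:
$N = \frac{1}{7} \approx 0.14286$
$c{\left(T,y \right)} = 0$
$r{\left(V,R \right)} = 0$ ($r{\left(V,R \right)} = 0 \frac{4}{V} = 0$)
$t{\left(G,v \right)} = v + G v$
$- 628 t{\left(r{\left(-1,-4 \right)},-3 \right)} = - 628 \left(- 3 \left(1 + 0\right)\right) = - 628 \left(\left(-3\right) 1\right) = \left(-628\right) \left(-3\right) = 1884$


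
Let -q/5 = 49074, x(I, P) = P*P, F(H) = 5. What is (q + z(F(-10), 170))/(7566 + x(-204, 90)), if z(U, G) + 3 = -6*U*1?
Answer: -81801/5222 ≈ -15.665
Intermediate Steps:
x(I, P) = P²
z(U, G) = -3 - 6*U (z(U, G) = -3 - 6*U*1 = -3 - 6*U)
q = -245370 (q = -5*49074 = -245370)
(q + z(F(-10), 170))/(7566 + x(-204, 90)) = (-245370 + (-3 - 6*5))/(7566 + 90²) = (-245370 + (-3 - 30))/(7566 + 8100) = (-245370 - 33)/15666 = -245403*1/15666 = -81801/5222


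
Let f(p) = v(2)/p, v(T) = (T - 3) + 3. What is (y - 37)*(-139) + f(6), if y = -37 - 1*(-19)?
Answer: 22936/3 ≈ 7645.3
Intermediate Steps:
y = -18 (y = -37 + 19 = -18)
v(T) = T (v(T) = (-3 + T) + 3 = T)
f(p) = 2/p
(y - 37)*(-139) + f(6) = (-18 - 37)*(-139) + 2/6 = -55*(-139) + 2*(⅙) = 7645 + ⅓ = 22936/3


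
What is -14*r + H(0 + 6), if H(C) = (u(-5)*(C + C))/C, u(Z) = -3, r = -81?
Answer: 1128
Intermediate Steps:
H(C) = -6 (H(C) = (-3*(C + C))/C = (-6*C)/C = -6)
-14*r + H(0 + 6) = -14*(-81) - 6 = 1134 - 6 = 1128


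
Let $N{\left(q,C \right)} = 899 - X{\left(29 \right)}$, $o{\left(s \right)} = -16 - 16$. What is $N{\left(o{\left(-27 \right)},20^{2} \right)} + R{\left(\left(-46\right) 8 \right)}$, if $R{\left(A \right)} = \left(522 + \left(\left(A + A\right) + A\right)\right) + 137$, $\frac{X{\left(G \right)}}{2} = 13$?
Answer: $428$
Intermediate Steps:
$X{\left(G \right)} = 26$ ($X{\left(G \right)} = 2 \cdot 13 = 26$)
$o{\left(s \right)} = -32$ ($o{\left(s \right)} = -16 - 16 = -32$)
$N{\left(q,C \right)} = 873$ ($N{\left(q,C \right)} = 899 - 26 = 873$)
$R{\left(A \right)} = 659 + 3 A$ ($R{\left(A \right)} = \left(522 + \left(2 A + A\right)\right) + 137 = \left(522 + 3 A\right) + 137 = 659 + 3 A$)
$N{\left(o{\left(-27 \right)},20^{2} \right)} + R{\left(\left(-46\right) 8 \right)} = 873 + \left(659 + 3 \left(\left(-46\right) 8\right)\right) = 873 + \left(659 + 3 \left(-368\right)\right) = 873 + \left(659 - 1104\right) = 873 - 445 = 428$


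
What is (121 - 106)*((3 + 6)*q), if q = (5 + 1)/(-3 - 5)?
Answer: -405/4 ≈ -101.25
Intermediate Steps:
q = -¾ (q = 6/(-8) = 6*(-⅛) = -¾ ≈ -0.75000)
(121 - 106)*((3 + 6)*q) = (121 - 106)*((3 + 6)*(-¾)) = 15*(9*(-¾)) = 15*(-27/4) = -405/4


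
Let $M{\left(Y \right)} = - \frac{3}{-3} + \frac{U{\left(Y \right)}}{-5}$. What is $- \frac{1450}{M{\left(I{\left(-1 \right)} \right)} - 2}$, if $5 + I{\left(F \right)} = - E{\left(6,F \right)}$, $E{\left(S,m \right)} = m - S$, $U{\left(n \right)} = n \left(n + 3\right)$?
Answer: $\frac{1450}{3} \approx 483.33$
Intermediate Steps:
$U{\left(n \right)} = n \left(3 + n\right)$
$I{\left(F \right)} = 1 - F$ ($I{\left(F \right)} = -5 - \left(F - 6\right) = -5 - \left(-6 + F\right) = 1 - F$)
$M{\left(Y \right)} = 1 - \frac{Y \left(3 + Y\right)}{5}$ ($M{\left(Y \right)} = - \frac{3}{-3} + \frac{Y \left(3 + Y\right)}{-5} = \left(-3\right) \left(- \frac{1}{3}\right) + Y \left(3 + Y\right) \left(- \frac{1}{5}\right) = 1 - \frac{Y \left(3 + Y\right)}{5}$)
$- \frac{1450}{M{\left(I{\left(-1 \right)} \right)} - 2} = - \frac{1450}{\left(1 - \frac{\left(1 - -1\right) \left(3 + \left(1 - -1\right)\right)}{5}\right) - 2} = - \frac{1450}{\left(1 - \frac{\left(1 + 1\right) \left(3 + \left(1 + 1\right)\right)}{5}\right) - 2} = - \frac{1450}{\left(1 - \frac{2 \left(3 + 2\right)}{5}\right) - 2} = - \frac{1450}{\left(1 - \frac{2}{5} \cdot 5\right) - 2} = - \frac{1450}{\left(1 - 2\right) - 2} = - \frac{1450}{-1 - 2} = - \frac{1450}{-3} = \left(-1450\right) \left(- \frac{1}{3}\right) = \frac{1450}{3}$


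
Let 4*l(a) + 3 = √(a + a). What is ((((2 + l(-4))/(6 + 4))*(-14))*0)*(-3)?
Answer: 0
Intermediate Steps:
l(a) = -¾ + √2*√a/4 (l(a) = -¾ + √(a + a)/4 = -¾ + √(2*a)/4 = -¾ + (√2*√a)/4 = -¾ + √2*√a/4)
((((2 + l(-4))/(6 + 4))*(-14))*0)*(-3) = ((((2 + (-¾ + √2*√(-4)/4))/(6 + 4))*(-14))*0)*(-3) = ((((2 + (-¾ + √2*(2*I)/4))/10)*(-14))*0)*(-3) = ((((2 + (-¾ + I*√2/2))*(⅒))*(-14))*0)*(-3) = ((((5/4 + I*√2/2)*(⅒))*(-14))*0)*(-3) = (((⅛ + I*√2/20)*(-14))*0)*(-3) = ((-7/4 - 7*I*√2/10)*0)*(-3) = 0*(-3) = 0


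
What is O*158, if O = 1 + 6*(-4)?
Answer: -3634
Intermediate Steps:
O = -23 (O = 1 - 24 = -23)
O*158 = -23*158 = -3634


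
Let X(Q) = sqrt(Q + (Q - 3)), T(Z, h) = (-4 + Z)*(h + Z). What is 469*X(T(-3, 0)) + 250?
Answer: 250 + 469*sqrt(39) ≈ 3178.9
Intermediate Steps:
T(Z, h) = (-4 + Z)*(Z + h)
X(Q) = sqrt(-3 + 2*Q) (X(Q) = sqrt(Q + (-3 + Q)) = sqrt(-3 + 2*Q))
469*X(T(-3, 0)) + 250 = 469*sqrt(-3 + 2*((-3)**2 - 4*(-3) - 4*0 - 3*0)) + 250 = 469*sqrt(-3 + 2*(9 + 12 + 0 + 0)) + 250 = 469*sqrt(-3 + 2*21) + 250 = 469*sqrt(-3 + 42) + 250 = 469*sqrt(39) + 250 = 250 + 469*sqrt(39)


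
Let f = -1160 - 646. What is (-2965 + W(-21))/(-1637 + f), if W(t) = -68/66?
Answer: 97879/113619 ≈ 0.86147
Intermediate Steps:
W(t) = -34/33 (W(t) = -68*1/66 = -34/33)
f = -1806
(-2965 + W(-21))/(-1637 + f) = (-2965 - 34/33)/(-1637 - 1806) = -97879/33/(-3443) = -97879/33*(-1/3443) = 97879/113619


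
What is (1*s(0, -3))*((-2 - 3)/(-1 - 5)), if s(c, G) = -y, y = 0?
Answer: 0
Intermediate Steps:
s(c, G) = 0 (s(c, G) = -1*0 = 0)
(1*s(0, -3))*((-2 - 3)/(-1 - 5)) = (1*0)*((-2 - 3)/(-1 - 5)) = 0*(-5/(-6)) = 0*(-5*(-⅙)) = 0*(⅚) = 0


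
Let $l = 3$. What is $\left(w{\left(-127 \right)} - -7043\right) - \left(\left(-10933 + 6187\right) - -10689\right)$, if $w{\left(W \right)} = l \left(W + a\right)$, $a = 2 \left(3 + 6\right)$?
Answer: $773$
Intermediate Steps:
$a = 18$ ($a = 2 \cdot 9 = 18$)
$w{\left(W \right)} = 54 + 3 W$ ($w{\left(W \right)} = 3 \left(W + 18\right) = 3 \left(18 + W\right) = 54 + 3 W$)
$\left(w{\left(-127 \right)} - -7043\right) - \left(\left(-10933 + 6187\right) - -10689\right) = \left(\left(54 + 3 \left(-127\right)\right) - -7043\right) - \left(\left(-10933 + 6187\right) - -10689\right) = \left(\left(54 - 381\right) + 7043\right) - \left(-4746 + 10689\right) = \left(-327 + 7043\right) - 5943 = 6716 - 5943 = 773$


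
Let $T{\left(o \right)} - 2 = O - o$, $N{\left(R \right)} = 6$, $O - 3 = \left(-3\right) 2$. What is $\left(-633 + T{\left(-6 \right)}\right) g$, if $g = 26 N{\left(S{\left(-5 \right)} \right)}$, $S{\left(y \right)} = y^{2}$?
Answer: $-97968$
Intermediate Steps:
$O = -3$ ($O = 3 - 6 = -3$)
$T{\left(o \right)} = -1 - o$ ($T{\left(o \right)} = 2 - \left(3 + o\right) = -1 - o$)
$g = 156$ ($g = 26 \cdot 6 = 156$)
$\left(-633 + T{\left(-6 \right)}\right) g = \left(-633 - -5\right) 156 = \left(-633 + \left(-1 + 6\right)\right) 156 = \left(-633 + 5\right) 156 = \left(-628\right) 156 = -97968$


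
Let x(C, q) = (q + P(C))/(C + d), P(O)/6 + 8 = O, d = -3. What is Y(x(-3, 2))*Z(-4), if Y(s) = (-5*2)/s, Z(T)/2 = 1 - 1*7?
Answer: 45/4 ≈ 11.250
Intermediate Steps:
P(O) = -48 + 6*O
Z(T) = -12 (Z(T) = 2*(1 - 1*7) = 2*(1 - 7) = 2*(-6) = -12)
x(C, q) = (-48 + q + 6*C)/(-3 + C) (x(C, q) = (q + (-48 + 6*C))/(C - 3) = (-48 + q + 6*C)/(-3 + C))
Y(s) = -10/s
Y(x(-3, 2))*Z(-4) = -10*(-3 - 3)/(-48 + 2 + 6*(-3))*(-12) = -10*(-6/(-48 + 2 - 18))*(-12) = -10/((-1/6*(-64)))*(-12) = -10/32/3*(-12) = -10*3/32*(-12) = -15/16*(-12) = 45/4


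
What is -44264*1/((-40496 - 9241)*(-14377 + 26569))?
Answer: 5533/75799188 ≈ 7.2996e-5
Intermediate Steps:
-44264*1/((-40496 - 9241)*(-14377 + 26569)) = -44264/((-49737*12192)) = -44264/(-606393504) = -44264*(-1/606393504) = 5533/75799188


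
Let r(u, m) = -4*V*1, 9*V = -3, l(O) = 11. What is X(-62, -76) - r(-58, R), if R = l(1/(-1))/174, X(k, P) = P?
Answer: -232/3 ≈ -77.333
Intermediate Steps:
V = -⅓ (V = (⅑)*(-3) = -⅓ ≈ -0.33333)
R = 11/174 ≈ 0.063218
r(u, m) = 4/3 (r(u, m) = -4*(-⅓)*1 = (4/3)*1 = 4/3)
X(-62, -76) - r(-58, R) = -76 - 1*4/3 = -76 - 4/3 = -232/3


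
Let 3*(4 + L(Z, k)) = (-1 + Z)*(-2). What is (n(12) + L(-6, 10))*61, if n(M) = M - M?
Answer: 122/3 ≈ 40.667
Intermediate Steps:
n(M) = 0
L(Z, k) = -10/3 - 2*Z/3 (L(Z, k) = -4 + ((-1 + Z)*(-2))/3 = -4 + (2 - 2*Z)/3 = -4 + (⅔ - 2*Z/3) = -10/3 - 2*Z/3)
(n(12) + L(-6, 10))*61 = (0 + (-10/3 - ⅔*(-6)))*61 = (0 + (-10/3 + 4))*61 = (0 + ⅔)*61 = (⅔)*61 = 122/3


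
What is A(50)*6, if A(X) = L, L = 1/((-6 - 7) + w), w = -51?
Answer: -3/32 ≈ -0.093750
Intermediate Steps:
L = -1/64 (L = 1/((-6 - 7) - 51) = 1/(-13 - 51) = 1/(-64) = -1/64 ≈ -0.015625)
A(X) = -1/64
A(50)*6 = -1/64*6 = -3/32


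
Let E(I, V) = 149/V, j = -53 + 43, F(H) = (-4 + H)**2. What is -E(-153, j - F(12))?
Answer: 149/74 ≈ 2.0135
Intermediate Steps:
j = -10
-E(-153, j - F(12)) = -149/(-10 - (-4 + 12)**2) = -149/(-10 - 1*8**2) = -149/(-10 - 1*64) = -149/(-10 - 64) = -149/(-74) = -149*(-1)/74 = -1*(-149/74) = 149/74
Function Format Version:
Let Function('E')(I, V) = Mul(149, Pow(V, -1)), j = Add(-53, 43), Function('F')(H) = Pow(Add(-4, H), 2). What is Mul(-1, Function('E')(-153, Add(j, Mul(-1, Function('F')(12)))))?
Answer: Rational(149, 74) ≈ 2.0135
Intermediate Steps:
j = -10
Mul(-1, Function('E')(-153, Add(j, Mul(-1, Function('F')(12))))) = Mul(-1, Mul(149, Pow(Add(-10, Mul(-1, Pow(Add(-4, 12), 2))), -1))) = Mul(-1, Mul(149, Pow(Add(-10, Mul(-1, Pow(8, 2))), -1))) = Mul(-1, Mul(149, Pow(Add(-10, Mul(-1, 64)), -1))) = Mul(-1, Mul(149, Pow(Add(-10, -64), -1))) = Mul(-1, Mul(149, Pow(-74, -1))) = Mul(-1, Mul(149, Rational(-1, 74))) = Mul(-1, Rational(-149, 74)) = Rational(149, 74)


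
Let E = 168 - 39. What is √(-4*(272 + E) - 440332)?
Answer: 36*I*√341 ≈ 664.78*I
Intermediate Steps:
E = 129
√(-4*(272 + E) - 440332) = √(-4*(272 + 129) - 440332) = √(-4*401 - 440332) = √(-1604 - 440332) = √(-441936) = 36*I*√341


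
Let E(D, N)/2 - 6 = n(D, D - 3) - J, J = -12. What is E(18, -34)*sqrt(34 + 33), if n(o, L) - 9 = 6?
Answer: 66*sqrt(67) ≈ 540.23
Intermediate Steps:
n(o, L) = 15 (n(o, L) = 9 + 6 = 15)
E(D, N) = 66 (E(D, N) = 12 + 2*(15 - 1*(-12)) = 12 + 2*(15 + 12) = 12 + 2*27 = 12 + 54 = 66)
E(18, -34)*sqrt(34 + 33) = 66*sqrt(34 + 33) = 66*sqrt(67)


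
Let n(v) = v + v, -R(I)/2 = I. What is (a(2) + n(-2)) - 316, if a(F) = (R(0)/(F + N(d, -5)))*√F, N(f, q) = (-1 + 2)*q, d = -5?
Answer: -320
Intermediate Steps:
N(f, q) = q (N(f, q) = 1*q = q)
R(I) = -2*I
n(v) = 2*v
a(F) = 0 (a(F) = ((-2*0)/(F - 5))*√F = (0/(-5 + F))*√F = 0*√F = 0)
(a(2) + n(-2)) - 316 = (0 + 2*(-2)) - 316 = (0 - 4) - 316 = -4 - 316 = -320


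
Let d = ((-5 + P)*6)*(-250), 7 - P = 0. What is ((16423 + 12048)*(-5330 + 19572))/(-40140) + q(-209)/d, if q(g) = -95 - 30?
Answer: -810964619/80280 ≈ -10102.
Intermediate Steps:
P = 7 (P = 7 - 1*0 = 7 + 0 = 7)
q(g) = -125
d = -3000 (d = ((-5 + 7)*6)*(-250) = (2*6)*(-250) = 12*(-250) = -3000)
((16423 + 12048)*(-5330 + 19572))/(-40140) + q(-209)/d = ((16423 + 12048)*(-5330 + 19572))/(-40140) - 125/(-3000) = (28471*14242)*(-1/40140) - 125*(-1/3000) = 405483982*(-1/40140) + 1/24 = -202741991/20070 + 1/24 = -810964619/80280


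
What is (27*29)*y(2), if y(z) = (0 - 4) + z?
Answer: -1566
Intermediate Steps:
y(z) = -4 + z
(27*29)*y(2) = (27*29)*(-4 + 2) = 783*(-2) = -1566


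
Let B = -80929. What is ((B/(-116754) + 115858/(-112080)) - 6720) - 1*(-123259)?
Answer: 127083352388489/1090482360 ≈ 1.1654e+5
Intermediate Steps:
((B/(-116754) + 115858/(-112080)) - 6720) - 1*(-123259) = ((-80929/(-116754) + 115858/(-112080)) - 6720) - 1*(-123259) = ((-80929*(-1/116754) + 115858*(-1/112080)) - 6720) + 123259 = ((80929/116754 - 57929/56040) - 6720) + 123259 = (-371363551/1090482360 - 6720) + 123259 = -7328412822751/1090482360 + 123259 = 127083352388489/1090482360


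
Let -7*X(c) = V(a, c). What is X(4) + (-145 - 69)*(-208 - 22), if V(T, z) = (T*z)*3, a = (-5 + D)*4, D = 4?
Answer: 344588/7 ≈ 49227.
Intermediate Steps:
a = -4 (a = (-5 + 4)*4 = -1*4 = -4)
V(T, z) = 3*T*z
X(c) = 12*c/7 (X(c) = -3*(-4)*c/7 = -(-12)*c/7 = 12*c/7)
X(4) + (-145 - 69)*(-208 - 22) = (12/7)*4 + (-145 - 69)*(-208 - 22) = 48/7 - 214*(-230) = 48/7 + 49220 = 344588/7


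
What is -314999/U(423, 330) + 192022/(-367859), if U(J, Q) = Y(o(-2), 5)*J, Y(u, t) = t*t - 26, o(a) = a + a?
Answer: 115793991835/155604357 ≈ 744.16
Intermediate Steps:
o(a) = 2*a
Y(u, t) = -26 + t² (Y(u, t) = t² - 26 = -26 + t²)
U(J, Q) = -J (U(J, Q) = (-26 + 5²)*J = (-26 + 25)*J = -J)
-314999/U(423, 330) + 192022/(-367859) = -314999/((-1*423)) + 192022/(-367859) = -314999/(-423) + 192022*(-1/367859) = -314999*(-1/423) - 192022/367859 = 314999/423 - 192022/367859 = 115793991835/155604357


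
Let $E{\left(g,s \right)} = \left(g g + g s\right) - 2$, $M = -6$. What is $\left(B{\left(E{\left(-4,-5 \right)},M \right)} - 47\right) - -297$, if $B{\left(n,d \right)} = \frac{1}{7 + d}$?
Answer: $251$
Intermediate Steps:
$E{\left(g,s \right)} = -2 + g^{2} + g s$ ($E{\left(g,s \right)} = \left(g^{2} + g s\right) - 2 = -2 + g^{2} + g s$)
$\left(B{\left(E{\left(-4,-5 \right)},M \right)} - 47\right) - -297 = \left(\frac{1}{7 - 6} - 47\right) - -297 = \left(1^{-1} - 47\right) + 297 = \left(1 - 47\right) + 297 = -46 + 297 = 251$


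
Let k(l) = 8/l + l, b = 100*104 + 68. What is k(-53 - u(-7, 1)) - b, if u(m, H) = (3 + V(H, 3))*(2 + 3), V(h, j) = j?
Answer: -875741/83 ≈ -10551.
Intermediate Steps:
u(m, H) = 30 (u(m, H) = (3 + 3)*(2 + 3) = 6*5 = 30)
b = 10468 (b = 10400 + 68 = 10468)
k(l) = l + 8/l (k(l) = 8/l + l = l + 8/l)
k(-53 - u(-7, 1)) - b = ((-53 - 1*30) + 8/(-53 - 1*30)) - 1*10468 = ((-53 - 30) + 8/(-53 - 30)) - 10468 = (-83 + 8/(-83)) - 10468 = (-83 + 8*(-1/83)) - 10468 = (-83 - 8/83) - 10468 = -6897/83 - 10468 = -875741/83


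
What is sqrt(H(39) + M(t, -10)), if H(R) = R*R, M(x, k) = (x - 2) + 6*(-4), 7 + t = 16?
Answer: 4*sqrt(94) ≈ 38.781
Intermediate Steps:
t = 9 (t = -7 + 16 = 9)
M(x, k) = -26 + x (M(x, k) = (-2 + x) - 24 = -26 + x)
H(R) = R**2
sqrt(H(39) + M(t, -10)) = sqrt(39**2 + (-26 + 9)) = sqrt(1521 - 17) = sqrt(1504) = 4*sqrt(94)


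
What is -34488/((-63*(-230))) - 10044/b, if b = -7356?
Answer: -500723/493465 ≈ -1.0147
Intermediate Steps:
-34488/((-63*(-230))) - 10044/b = -34488/((-63*(-230))) - 10044/(-7356) = -34488/14490 - 10044*(-1/7356) = -34488*1/14490 + 837/613 = -1916/805 + 837/613 = -500723/493465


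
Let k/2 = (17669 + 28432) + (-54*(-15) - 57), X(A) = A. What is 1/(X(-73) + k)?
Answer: 1/93635 ≈ 1.0680e-5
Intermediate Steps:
k = 93708 (k = 2*((17669 + 28432) + (-54*(-15) - 57)) = 2*(46101 + (810 - 57)) = 2*(46101 + 753) = 2*46854 = 93708)
1/(X(-73) + k) = 1/(-73 + 93708) = 1/93635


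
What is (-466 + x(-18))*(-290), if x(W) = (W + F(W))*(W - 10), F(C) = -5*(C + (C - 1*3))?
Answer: 1572380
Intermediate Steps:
F(C) = 15 - 10*C (F(C) = -5*(C + (C - 3)) = -5*(C + (-3 + C)) = -5*(-3 + 2*C) = 15 - 10*C)
x(W) = (-10 + W)*(15 - 9*W) (x(W) = (W + (15 - 10*W))*(W - 10) = (15 - 9*W)*(-10 + W) = (-10 + W)*(15 - 9*W))
(-466 + x(-18))*(-290) = (-466 + (-150 - 9*(-18)**2 + 105*(-18)))*(-290) = (-466 + (-150 - 9*324 - 1890))*(-290) = (-466 + (-150 - 2916 - 1890))*(-290) = (-466 - 4956)*(-290) = -5422*(-290) = 1572380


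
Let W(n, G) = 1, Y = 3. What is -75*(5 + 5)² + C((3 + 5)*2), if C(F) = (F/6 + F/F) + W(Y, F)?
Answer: -22486/3 ≈ -7495.3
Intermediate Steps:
C(F) = 2 + F/6 (C(F) = (F/6 + F/F) + 1 = (F*(⅙) + 1) + 1 = (F/6 + 1) + 1 = (1 + F/6) + 1 = 2 + F/6)
-75*(5 + 5)² + C((3 + 5)*2) = -75*(5 + 5)² + (2 + ((3 + 5)*2)/6) = -75*10² + (2 + (8*2)/6) = -75*100 + (2 + (⅙)*16) = -7500 + (2 + 8/3) = -7500 + 14/3 = -22486/3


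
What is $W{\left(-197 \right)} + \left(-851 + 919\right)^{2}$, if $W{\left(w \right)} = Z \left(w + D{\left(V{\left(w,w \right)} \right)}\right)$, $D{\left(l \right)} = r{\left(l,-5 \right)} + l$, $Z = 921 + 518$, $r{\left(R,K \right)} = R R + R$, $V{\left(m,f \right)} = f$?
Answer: $55000326$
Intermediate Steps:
$r{\left(R,K \right)} = R + R^{2}$ ($r{\left(R,K \right)} = R^{2} + R = R + R^{2}$)
$Z = 1439$
$D{\left(l \right)} = l + l \left(1 + l\right)$ ($D{\left(l \right)} = l \left(1 + l\right) + l = l + l \left(1 + l\right)$)
$W{\left(w \right)} = 1439 w + 1439 w \left(2 + w\right)$ ($W{\left(w \right)} = 1439 \left(w + w \left(2 + w\right)\right) = 1439 w + 1439 w \left(2 + w\right)$)
$W{\left(-197 \right)} + \left(-851 + 919\right)^{2} = 1439 \left(-197\right) \left(3 - 197\right) + \left(-851 + 919\right)^{2} = 1439 \left(-197\right) \left(-194\right) + 68^{2} = 54995702 + 4624 = 55000326$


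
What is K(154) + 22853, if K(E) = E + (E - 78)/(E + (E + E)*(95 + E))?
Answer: 883997999/38423 ≈ 23007.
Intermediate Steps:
K(E) = E + (-78 + E)/(E + 2*E*(95 + E)) (K(E) = E + (-78 + E)/(E + (2*E)*(95 + E)) = E + (-78 + E)/(E + 2*E*(95 + E)))
K(154) + 22853 = (-78 + 154 + 2*154**3 + 191*154**2)/(154*(191 + 2*154)) + 22853 = (-78 + 154 + 2*3652264 + 191*23716)/(154*(191 + 308)) + 22853 = (1/154)*(-78 + 154 + 7304528 + 4529756)/499 + 22853 = (1/154)*(1/499)*11834360 + 22853 = 5917180/38423 + 22853 = 883997999/38423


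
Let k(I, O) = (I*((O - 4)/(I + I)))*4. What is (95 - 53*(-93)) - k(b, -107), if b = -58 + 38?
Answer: 5246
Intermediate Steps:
b = -20
k(I, O) = -8 + 2*O (k(I, O) = (I*((-4 + O)/((2*I))))*4 = (I*((-4 + O)*(1/(2*I))))*4 = (I*((-4 + O)/(2*I)))*4 = (-2 + O/2)*4 = -8 + 2*O)
(95 - 53*(-93)) - k(b, -107) = (95 - 53*(-93)) - (-8 + 2*(-107)) = (95 + 4929) - (-8 - 214) = 5024 - 1*(-222) = 5024 + 222 = 5246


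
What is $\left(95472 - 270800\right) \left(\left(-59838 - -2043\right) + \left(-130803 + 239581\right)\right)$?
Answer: $-8938747424$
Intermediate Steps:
$\left(95472 - 270800\right) \left(\left(-59838 - -2043\right) + \left(-130803 + 239581\right)\right) = - 175328 \left(\left(-59838 + 2043\right) + 108778\right) = - 175328 \left(-57795 + 108778\right) = \left(-175328\right) 50983 = -8938747424$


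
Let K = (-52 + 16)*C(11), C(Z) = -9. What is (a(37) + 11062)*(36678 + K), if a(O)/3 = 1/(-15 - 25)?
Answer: 8186266977/20 ≈ 4.0931e+8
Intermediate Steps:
K = 324 (K = (-52 + 16)*(-9) = -36*(-9) = 324)
a(O) = -3/40 (a(O) = 3/(-15 - 25) = 3/(-40) = 3*(-1/40) = -3/40)
(a(37) + 11062)*(36678 + K) = (-3/40 + 11062)*(36678 + 324) = (442477/40)*37002 = 8186266977/20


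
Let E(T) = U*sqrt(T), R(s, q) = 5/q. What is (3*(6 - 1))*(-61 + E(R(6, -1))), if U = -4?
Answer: -915 - 60*I*sqrt(5) ≈ -915.0 - 134.16*I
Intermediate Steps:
E(T) = -4*sqrt(T)
(3*(6 - 1))*(-61 + E(R(6, -1))) = (3*(6 - 1))*(-61 - 4*I*sqrt(5)) = (3*5)*(-61 - 4*I*sqrt(5)) = 15*(-61 - 4*I*sqrt(5)) = -915 - 60*I*sqrt(5)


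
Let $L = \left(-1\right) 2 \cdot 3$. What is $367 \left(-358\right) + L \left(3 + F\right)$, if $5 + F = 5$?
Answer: $-131404$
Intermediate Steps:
$F = 0$ ($F = -5 + 5 = 0$)
$L = -6$ ($L = \left(-2\right) 3 = -6$)
$367 \left(-358\right) + L \left(3 + F\right) = 367 \left(-358\right) - 6 \left(3 + 0\right) = -131386 - 18 = -131404$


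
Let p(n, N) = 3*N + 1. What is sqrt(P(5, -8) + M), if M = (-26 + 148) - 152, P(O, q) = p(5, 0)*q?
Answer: I*sqrt(38) ≈ 6.1644*I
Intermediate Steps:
p(n, N) = 1 + 3*N
P(O, q) = q (P(O, q) = (1 + 3*0)*q = (1 + 0)*q = 1*q = q)
M = -30 (M = 122 - 152 = -30)
sqrt(P(5, -8) + M) = sqrt(-8 - 30) = sqrt(-38) = I*sqrt(38)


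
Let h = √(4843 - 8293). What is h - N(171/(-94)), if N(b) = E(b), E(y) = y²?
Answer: -29241/8836 + 5*I*√138 ≈ -3.3093 + 58.737*I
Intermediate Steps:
N(b) = b²
h = 5*I*√138 (h = √(-3450) = 5*I*√138 ≈ 58.737*I)
h - N(171/(-94)) = 5*I*√138 - (171/(-94))² = 5*I*√138 - (171*(-1/94))² = 5*I*√138 - (-171/94)² = 5*I*√138 - 1*29241/8836 = 5*I*√138 - 29241/8836 = -29241/8836 + 5*I*√138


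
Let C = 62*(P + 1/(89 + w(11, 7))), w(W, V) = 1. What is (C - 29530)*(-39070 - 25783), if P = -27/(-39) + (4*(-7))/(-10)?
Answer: 1112098011793/585 ≈ 1.9010e+9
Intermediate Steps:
P = 227/65 (P = -27*(-1/39) - 28*(-1/10) = 9/13 + 14/5 = 227/65 ≈ 3.4923)
C = 127069/585 (C = 62*(227/65 + 1/(89 + 1)) = 62*(227/65 + 1/90) = 62*(4099/1170) = 127069/585 ≈ 217.21)
(C - 29530)*(-39070 - 25783) = (127069/585 - 29530)*(-39070 - 25783) = -17147981/585*(-64853) = 1112098011793/585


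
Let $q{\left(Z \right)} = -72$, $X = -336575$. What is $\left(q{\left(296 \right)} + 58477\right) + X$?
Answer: $-278170$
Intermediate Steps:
$\left(q{\left(296 \right)} + 58477\right) + X = \left(-72 + 58477\right) - 336575 = 58405 - 336575 = -278170$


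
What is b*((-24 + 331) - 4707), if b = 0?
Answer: 0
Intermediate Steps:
b*((-24 + 331) - 4707) = 0*((-24 + 331) - 4707) = 0*(307 - 4707) = 0*(-4400) = 0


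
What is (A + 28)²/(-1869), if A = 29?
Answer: -1083/623 ≈ -1.7384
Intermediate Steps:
(A + 28)²/(-1869) = (29 + 28)²/(-1869) = 57²*(-1/1869) = 3249*(-1/1869) = -1083/623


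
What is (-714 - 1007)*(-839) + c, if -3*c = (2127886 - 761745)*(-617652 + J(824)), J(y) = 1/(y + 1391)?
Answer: 1869025975339994/6645 ≈ 2.8127e+11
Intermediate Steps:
J(y) = 1/(1391 + y)
c = 1869016380498239/6645 (c = -(2127886 - 761745)*(-617652 + 1/(1391 + 824))/3 = -1366141*(-617652 + 1/2215)/3 = -1366141*(-1368099179)/(3*2215) = -1/3*(-1869016380498239/2215) = 1869016380498239/6645 ≈ 2.8127e+11)
(-714 - 1007)*(-839) + c = (-714 - 1007)*(-839) + 1869016380498239/6645 = -1721*(-839) + 1869016380498239/6645 = 1443919 + 1869016380498239/6645 = 1869025975339994/6645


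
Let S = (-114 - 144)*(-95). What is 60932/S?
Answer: 30466/12255 ≈ 2.4860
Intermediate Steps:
S = 24510 (S = -258*(-95) = 24510)
60932/S = 60932/24510 = 60932*(1/24510) = 30466/12255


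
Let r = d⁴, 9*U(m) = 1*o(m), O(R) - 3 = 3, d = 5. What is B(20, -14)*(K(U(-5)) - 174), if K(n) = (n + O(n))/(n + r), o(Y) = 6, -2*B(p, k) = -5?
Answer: -816445/1877 ≈ -434.97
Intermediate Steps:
B(p, k) = 5/2 (B(p, k) = -½*(-5) = 5/2)
O(R) = 6 (O(R) = 3 + 3 = 6)
U(m) = ⅔ (U(m) = (1*6)/9 = (⅑)*6 = ⅔)
r = 625 (r = 5⁴ = 625)
K(n) = (6 + n)/(625 + n) (K(n) = (n + 6)/(n + 625) = (6 + n)/(625 + n))
B(20, -14)*(K(U(-5)) - 174) = 5*((6 + ⅔)/(625 + ⅔) - 174)/2 = 5*((20/3)/(1877/3) - 174)/2 = 5*((3/1877)*(20/3) - 174)/2 = 5*(20/1877 - 174)/2 = (5/2)*(-326578/1877) = -816445/1877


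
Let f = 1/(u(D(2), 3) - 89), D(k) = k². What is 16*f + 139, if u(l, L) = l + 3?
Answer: 5691/41 ≈ 138.80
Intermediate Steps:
u(l, L) = 3 + l
f = -1/82 (f = 1/((3 + 2²) - 89) = 1/((3 + 4) - 89) = 1/(7 - 89) = 1/(-82) = -1/82 ≈ -0.012195)
16*f + 139 = 16*(-1/82) + 139 = -8/41 + 139 = 5691/41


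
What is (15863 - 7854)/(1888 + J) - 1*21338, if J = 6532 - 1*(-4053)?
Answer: -266140865/12473 ≈ -21337.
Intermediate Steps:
J = 10585 (J = 6532 + 4053 = 10585)
(15863 - 7854)/(1888 + J) - 1*21338 = (15863 - 7854)/(1888 + 10585) - 1*21338 = 8009/12473 - 21338 = -266140865/12473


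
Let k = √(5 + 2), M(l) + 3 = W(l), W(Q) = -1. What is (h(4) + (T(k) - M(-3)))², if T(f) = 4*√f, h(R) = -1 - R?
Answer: (1 - 4*7^(¼))² ≈ 30.319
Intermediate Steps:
M(l) = -4 (M(l) = -3 - 1 = -4)
k = √7 ≈ 2.6458
(h(4) + (T(k) - M(-3)))² = ((-1 - 1*4) + (4*√(√7) - 1*(-4)))² = ((-1 - 4) + (4*7^(¼) + 4))² = (-5 + (4 + 4*7^(¼)))² = (-1 + 4*7^(¼))²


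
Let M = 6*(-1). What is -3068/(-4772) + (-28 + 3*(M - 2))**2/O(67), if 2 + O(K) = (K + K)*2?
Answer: 1714947/158669 ≈ 10.808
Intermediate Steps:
M = -6
O(K) = -2 + 4*K (O(K) = -2 + (K + K)*2 = -2 + (2*K)*2 = -2 + 4*K)
-3068/(-4772) + (-28 + 3*(M - 2))**2/O(67) = -3068/(-4772) + (-28 + 3*(-6 - 2))**2/(-2 + 4*67) = -3068*(-1/4772) + (-28 + 3*(-8))**2/(-2 + 268) = 767/1193 + (-28 - 24)**2/266 = 767/1193 + (-52)**2*(1/266) = 767/1193 + 2704*(1/266) = 767/1193 + 1352/133 = 1714947/158669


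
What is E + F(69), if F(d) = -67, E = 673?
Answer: 606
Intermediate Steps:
E + F(69) = 673 - 67 = 606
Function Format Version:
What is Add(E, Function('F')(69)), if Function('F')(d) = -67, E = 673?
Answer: 606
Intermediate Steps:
Add(E, Function('F')(69)) = Add(673, -67) = 606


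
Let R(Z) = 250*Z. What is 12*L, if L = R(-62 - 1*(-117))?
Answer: 165000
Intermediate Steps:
L = 13750 (L = 250*(-62 - 1*(-117)) = 250*(-62 + 117) = 250*55 = 13750)
12*L = 12*13750 = 165000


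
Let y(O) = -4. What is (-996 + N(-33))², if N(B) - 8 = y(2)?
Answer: 984064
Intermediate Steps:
N(B) = 4 (N(B) = 8 - 4 = 4)
(-996 + N(-33))² = (-996 + 4)² = (-992)² = 984064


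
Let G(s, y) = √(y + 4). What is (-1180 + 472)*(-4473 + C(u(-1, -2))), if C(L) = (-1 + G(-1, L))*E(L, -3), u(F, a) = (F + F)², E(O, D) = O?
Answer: 3169716 - 5664*√2 ≈ 3.1617e+6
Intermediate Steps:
G(s, y) = √(4 + y)
u(F, a) = 4*F² (u(F, a) = (2*F)² = 4*F²)
C(L) = L*(-1 + √(4 + L)) (C(L) = (-1 + √(4 + L))*L = L*(-1 + √(4 + L)))
(-1180 + 472)*(-4473 + C(u(-1, -2))) = (-1180 + 472)*(-4473 + (4*(-1)²)*(-1 + √(4 + 4*(-1)²))) = -708*(-4473 + (4*1)*(-1 + √(4 + 4*1))) = -708*(-4473 + 4*(-1 + √(4 + 4))) = -708*(-4473 + 4*(-1 + √8)) = -708*(-4473 + 4*(-1 + 2*√2)) = -708*(-4473 + (-4 + 8*√2)) = -708*(-4477 + 8*√2) = 3169716 - 5664*√2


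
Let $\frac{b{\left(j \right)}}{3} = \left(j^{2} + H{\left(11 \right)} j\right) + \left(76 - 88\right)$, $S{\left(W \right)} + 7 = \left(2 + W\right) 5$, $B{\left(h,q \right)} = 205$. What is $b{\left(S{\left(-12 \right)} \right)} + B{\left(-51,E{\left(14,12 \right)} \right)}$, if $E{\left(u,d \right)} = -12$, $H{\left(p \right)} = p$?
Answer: $8035$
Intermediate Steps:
$S{\left(W \right)} = 3 + 5 W$ ($S{\left(W \right)} = -7 + \left(2 + W\right) 5 = -7 + \left(10 + 5 W\right) = 3 + 5 W$)
$b{\left(j \right)} = -36 + 3 j^{2} + 33 j$ ($b{\left(j \right)} = 3 \left(\left(j^{2} + 11 j\right) + \left(76 - 88\right)\right) = 3 \left(\left(j^{2} + 11 j\right) - 12\right) = 3 \left(-12 + j^{2} + 11 j\right) = -36 + 3 j^{2} + 33 j$)
$b{\left(S{\left(-12 \right)} \right)} + B{\left(-51,E{\left(14,12 \right)} \right)} = \left(-36 + 3 \left(3 + 5 \left(-12\right)\right)^{2} + 33 \left(3 + 5 \left(-12\right)\right)\right) + 205 = \left(-36 + 3 \left(3 - 60\right)^{2} + 33 \left(3 - 60\right)\right) + 205 = \left(-36 + 3 \left(-57\right)^{2} + 33 \left(-57\right)\right) + 205 = \left(-36 + 3 \cdot 3249 - 1881\right) + 205 = \left(-36 + 9747 - 1881\right) + 205 = 7830 + 205 = 8035$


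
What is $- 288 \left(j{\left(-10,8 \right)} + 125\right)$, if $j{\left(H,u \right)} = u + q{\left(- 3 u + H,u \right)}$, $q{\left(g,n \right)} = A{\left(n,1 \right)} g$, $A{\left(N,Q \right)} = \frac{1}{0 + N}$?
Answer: $-37080$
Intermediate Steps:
$A{\left(N,Q \right)} = \frac{1}{N}$
$q{\left(g,n \right)} = \frac{g}{n}$
$j{\left(H,u \right)} = u + \frac{H - 3 u}{u}$ ($j{\left(H,u \right)} = u + \frac{- 3 u + H}{u} = u + \frac{H - 3 u}{u}$)
$- 288 \left(j{\left(-10,8 \right)} + 125\right) = - 288 \left(\left(-3 + 8 - \frac{10}{8}\right) + 125\right) = - 288 \left(\left(-3 + 8 - \frac{5}{4}\right) + 125\right) = - 288 \left(\frac{15}{4} + 125\right) = \left(-288\right) \frac{515}{4} = -37080$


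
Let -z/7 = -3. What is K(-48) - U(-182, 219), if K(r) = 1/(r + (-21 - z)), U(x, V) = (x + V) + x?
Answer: 13049/90 ≈ 144.99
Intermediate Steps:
z = 21 (z = -7*(-3) = 21)
U(x, V) = V + 2*x (U(x, V) = (V + x) + x = V + 2*x)
K(r) = 1/(-42 + r) (K(r) = 1/(r + (-21 - 1*21)) = 1/(r + (-21 - 21)) = 1/(r - 42) = 1/(-42 + r))
K(-48) - U(-182, 219) = 1/(-42 - 48) - (219 + 2*(-182)) = 1/(-90) - (219 - 364) = -1/90 - 1*(-145) = -1/90 + 145 = 13049/90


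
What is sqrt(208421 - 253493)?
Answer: 12*I*sqrt(313) ≈ 212.3*I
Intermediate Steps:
sqrt(208421 - 253493) = sqrt(-45072) = 12*I*sqrt(313)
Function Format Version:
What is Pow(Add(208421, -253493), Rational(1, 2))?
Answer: Mul(12, I, Pow(313, Rational(1, 2))) ≈ Mul(212.30, I)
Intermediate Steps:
Pow(Add(208421, -253493), Rational(1, 2)) = Pow(-45072, Rational(1, 2)) = Mul(12, I, Pow(313, Rational(1, 2)))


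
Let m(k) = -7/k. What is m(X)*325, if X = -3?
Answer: 2275/3 ≈ 758.33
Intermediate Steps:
m(X)*325 = -7/(-3)*325 = -7*(-⅓)*325 = (7/3)*325 = 2275/3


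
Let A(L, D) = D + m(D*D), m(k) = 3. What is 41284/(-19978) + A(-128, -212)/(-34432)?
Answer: -708657643/343941248 ≈ -2.0604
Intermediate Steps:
A(L, D) = 3 + D (A(L, D) = D + 3 = 3 + D)
41284/(-19978) + A(-128, -212)/(-34432) = 41284/(-19978) + (3 - 212)/(-34432) = 41284*(-1/19978) - 209*(-1/34432) = -20642/9989 + 209/34432 = -708657643/343941248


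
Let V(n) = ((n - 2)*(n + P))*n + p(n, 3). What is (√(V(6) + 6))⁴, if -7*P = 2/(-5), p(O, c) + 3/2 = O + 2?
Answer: 122124601/4900 ≈ 24923.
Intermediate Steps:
p(O, c) = ½ + O (p(O, c) = -3/2 + (O + 2) = -3/2 + (2 + O) = ½ + O)
P = 2/35 (P = -2/(7*(-5)) = -2*(-1)/(7*5) = -⅐*(-⅖) = 2/35 ≈ 0.057143)
V(n) = ½ + n + n*(-2 + n)*(2/35 + n) (V(n) = ((n - 2)*(n + 2/35))*n + (½ + n) = ((-2 + n)*(2/35 + n))*n + (½ + n) = n*(-2 + n)*(2/35 + n) + (½ + n) = ½ + n + n*(-2 + n)*(2/35 + n))
(√(V(6) + 6))⁴ = (√((½ + 6³ - 68/35*6² + (31/35)*6) + 6))⁴ = (√((½ + 216 - 68/35*36 + 186/35) + 6))⁴ = (√((½ + 216 - 2448/35 + 186/35) + 6))⁴ = (√(10631/70 + 6))⁴ = (√(11051/70))⁴ = (√773570/70)⁴ = 122124601/4900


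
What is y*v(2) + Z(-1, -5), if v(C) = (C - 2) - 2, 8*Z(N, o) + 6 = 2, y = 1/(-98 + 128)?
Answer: -17/30 ≈ -0.56667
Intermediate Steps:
y = 1/30 ≈ 0.033333
Z(N, o) = -½ (Z(N, o) = -¾ + (⅛)*2 = -¾ + ¼ = -½)
v(C) = -4 + C (v(C) = (-2 + C) - 2 = -4 + C)
y*v(2) + Z(-1, -5) = (-4 + 2)/30 - ½ = (1/30)*(-2) - ½ = -1/15 - ½ = -17/30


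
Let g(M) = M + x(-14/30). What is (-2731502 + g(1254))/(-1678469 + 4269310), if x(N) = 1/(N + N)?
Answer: -38223487/36271774 ≈ -1.0538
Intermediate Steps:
x(N) = 1/(2*N)
g(M) = -15/14 + M (g(M) = M + 1/(2*((-14/30))) = M + 1/(2*((-14*1/30))) = M + 1/(2*(-7/15)) = M + (½)*(-15/7) = M - 15/14 = -15/14 + M)
(-2731502 + g(1254))/(-1678469 + 4269310) = (-2731502 + (-15/14 + 1254))/(-1678469 + 4269310) = (-2731502 + 17541/14)/2590841 = -38223487/14*1/2590841 = -38223487/36271774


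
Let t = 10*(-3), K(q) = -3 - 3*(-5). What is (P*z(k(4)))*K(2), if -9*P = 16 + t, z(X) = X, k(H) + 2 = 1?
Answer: -56/3 ≈ -18.667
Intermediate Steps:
k(H) = -1 (k(H) = -2 + 1 = -1)
K(q) = 12 (K(q) = -3 + 15 = 12)
t = -30
P = 14/9 (P = -(16 - 30)/9 = -⅑*(-14) = 14/9 ≈ 1.5556)
(P*z(k(4)))*K(2) = ((14/9)*(-1))*12 = -14/9*12 = -56/3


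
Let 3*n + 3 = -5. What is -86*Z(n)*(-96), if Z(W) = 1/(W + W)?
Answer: -1548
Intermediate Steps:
n = -8/3 (n = -1 + (1/3)*(-5) = -1 - 5/3 = -8/3 ≈ -2.6667)
Z(W) = 1/(2*W)
-86*Z(n)*(-96) = -43/(-8/3)*(-96) = -43*(-3)/8*(-96) = -86*(-3/16)*(-96) = (129/8)*(-96) = -1548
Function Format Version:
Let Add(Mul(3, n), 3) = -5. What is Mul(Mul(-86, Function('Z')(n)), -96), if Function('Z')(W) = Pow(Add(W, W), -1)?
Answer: -1548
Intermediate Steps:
n = Rational(-8, 3) (n = Add(-1, Mul(Rational(1, 3), -5)) = Add(-1, Rational(-5, 3)) = Rational(-8, 3) ≈ -2.6667)
Function('Z')(W) = Mul(Rational(1, 2), Pow(W, -1)) (Function('Z')(W) = Pow(Mul(2, W), -1) = Mul(Rational(1, 2), Pow(W, -1)))
Mul(Mul(-86, Function('Z')(n)), -96) = Mul(Mul(-86, Mul(Rational(1, 2), Pow(Rational(-8, 3), -1))), -96) = Mul(Mul(-86, Mul(Rational(1, 2), Rational(-3, 8))), -96) = Mul(Mul(-86, Rational(-3, 16)), -96) = Mul(Rational(129, 8), -96) = -1548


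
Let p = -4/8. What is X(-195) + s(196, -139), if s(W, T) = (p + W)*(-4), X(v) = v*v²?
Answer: -7415657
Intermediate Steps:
X(v) = v³
p = -½ (p = -4*⅛ = -½ ≈ -0.50000)
s(W, T) = 2 - 4*W (s(W, T) = (-½ + W)*(-4) = 2 - 4*W)
X(-195) + s(196, -139) = (-195)³ + (2 - 4*196) = -7414875 + (2 - 784) = -7414875 - 782 = -7415657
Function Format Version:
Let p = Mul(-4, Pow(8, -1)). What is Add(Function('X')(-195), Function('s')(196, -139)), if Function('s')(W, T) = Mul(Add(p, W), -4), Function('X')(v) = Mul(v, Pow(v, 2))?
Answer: -7415657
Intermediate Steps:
Function('X')(v) = Pow(v, 3)
p = Rational(-1, 2) (p = Mul(-4, Rational(1, 8)) = Rational(-1, 2) ≈ -0.50000)
Function('s')(W, T) = Add(2, Mul(-4, W)) (Function('s')(W, T) = Mul(Add(Rational(-1, 2), W), -4) = Add(2, Mul(-4, W)))
Add(Function('X')(-195), Function('s')(196, -139)) = Add(Pow(-195, 3), Add(2, Mul(-4, 196))) = Add(-7414875, Add(2, -784)) = Add(-7414875, -782) = -7415657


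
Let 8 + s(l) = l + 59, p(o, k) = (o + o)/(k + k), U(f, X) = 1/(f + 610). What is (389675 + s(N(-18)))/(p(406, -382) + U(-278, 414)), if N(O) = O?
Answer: -24712163696/67205 ≈ -3.6771e+5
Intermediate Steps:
U(f, X) = 1/(610 + f)
p(o, k) = o/k (p(o, k) = (2*o)/((2*k)) = (2*o)*(1/(2*k)) = o/k)
s(l) = 51 + l (s(l) = -8 + (l + 59) = -8 + (59 + l) = 51 + l)
(389675 + s(N(-18)))/(p(406, -382) + U(-278, 414)) = (389675 + (51 - 18))/(406/(-382) + 1/(610 - 278)) = (389675 + 33)/(406*(-1/382) + 1/332) = 389708/(-203/191 + 1/332) = 389708/(-67205/63412) = 389708*(-63412/67205) = -24712163696/67205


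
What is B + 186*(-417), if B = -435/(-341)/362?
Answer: -9574407969/123442 ≈ -77562.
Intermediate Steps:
B = 435/123442 (B = -435*(-1/341)*(1/362) = (435/341)*(1/362) = 435/123442 ≈ 0.0035239)
B + 186*(-417) = 435/123442 + 186*(-417) = 435/123442 - 77562 = -9574407969/123442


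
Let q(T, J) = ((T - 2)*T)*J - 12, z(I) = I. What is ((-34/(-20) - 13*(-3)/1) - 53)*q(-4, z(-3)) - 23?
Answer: 5051/5 ≈ 1010.2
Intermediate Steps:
q(T, J) = -12 + J*T*(-2 + T) (q(T, J) = ((-2 + T)*T)*J - 12 = (T*(-2 + T))*J - 12 = J*T*(-2 + T) - 12 = -12 + J*T*(-2 + T))
((-34/(-20) - 13*(-3)/1) - 53)*q(-4, z(-3)) - 23 = ((-34/(-20) - 13*(-3)/1) - 53)*(-12 - 3*(-4)² - 2*(-3)*(-4)) - 23 = ((-34*(-1/20) + 39*1) - 53)*(-12 - 3*16 - 24) - 23 = ((17/10 + 39) - 53)*(-12 - 48 - 24) - 23 = (407/10 - 53)*(-84) - 23 = -123/10*(-84) - 23 = 5166/5 - 23 = 5051/5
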